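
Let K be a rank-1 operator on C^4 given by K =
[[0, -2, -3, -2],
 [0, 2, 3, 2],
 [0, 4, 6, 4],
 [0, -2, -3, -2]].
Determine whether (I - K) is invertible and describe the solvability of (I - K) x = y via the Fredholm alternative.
(I - K) is invertible (det(I - K) = -5 ≠ 0), so for every y in C^4 the equation (I - K) x = y has a unique solution.

K has rank 1, so it is an outer product K = u v^T: every row of K is a multiple of one row vector. Reading off the entries, u = (1, -1, -2, 1) and v = (0, -2, -3, -2) (row i of K equals u_i·v^T). A rank-one matrix u v^T satisfies K u = u (v·u) and kills the (3)-dimensional subspace v^⊥, so its characteristic polynomial is lambda^3 (lambda - v·u) with v·u = tr K = 6. Hence the eigenvalues of I - K are 1 (multiplicity 3) and 1 - (6) = -5, so det(I - K) = -5. (Direct check: I - K =
[[1, 2, 3, 2],
 [0, -1, -3, -2],
 [0, -4, -5, -4],
 [0, 2, 3, 3]]
has determinant -5.) The finite-dimensional Fredholm alternative says: either (I - K) is invertible, or ker(I - K) ≠ {0} and then range(I - K) = ker((I - K)^*)^⊥, with dim ker(I - K) = dim ker((I - K)^*). Since det(I - K) ≠ 0, 1 is not an eigenvalue of K and ker(I - K) = {0}, so we are in the first case: for every y there is a unique x = (I - K)^(-1) y. Explicitly, by the Sherman–Morrison formula, (I - u v^T)^(-1) = I + u v^T/(1 - v·u), i.e. (I - K)^(-1) = I + K/(-5).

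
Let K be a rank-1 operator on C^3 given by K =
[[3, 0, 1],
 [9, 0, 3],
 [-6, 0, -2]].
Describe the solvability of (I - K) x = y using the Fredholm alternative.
(I - K) is singular (det(I - K) = 0, i.e. 1 ∈ sigma(K)). (I - K) x = y is solvable iff y ⊥ ker((I - K)^*) = span{(3, 0, 1)}, i.e. iff 3y_1 + y_3 = 0. When solvable, the solutions are x = y + c·(1, 3, -2), c arbitrary (ker(I - K) = span{(1, 3, -2)}, dimension 1).

K has rank 1, so it is an outer product K = u v^T: every row of K is a multiple of one row vector. Reading off the entries, u = (1, 3, -2) and v = (3, 0, 1) (row i of K equals u_i·v^T). A rank-one matrix u v^T satisfies K u = u (v·u) and kills the (2)-dimensional subspace v^⊥, so its characteristic polynomial is lambda^2 (lambda - v·u) with v·u = tr K = 1. Hence the eigenvalues of I - K are 1 (multiplicity 2) and 1 - (1) = 0, so det(I - K) = 0. (Direct check: I - K =
[[-2, 0, -1],
 [-9, 1, -3],
 [6, 0, 3]]
has determinant 0.) So 1 is an eigenvalue of K and (I - K) is not invertible. The finite-dimensional Fredholm alternative says: either (I - K) is invertible, or ker(I - K) ≠ {0} and then range(I - K) = ker((I - K)^*)^⊥, with dim ker(I - K) = dim ker((I - K)^*). We are in the second case, so we need both kernels. Kernel of I - K: (I - K) u = u - u (v·u) = u - u = 0, so ker(I - K) = span{u} = span{(1, 3, -2)} (it is exactly 1-dimensional because rank(I - K) = 2). Kernel of the adjoint: K is real, so (I - K)^* = I - K^T = I - v u^T, and (I - v u^T) v = v - v (u·v) = 0; hence ker((I - K)^*) = span{v} = span{(3, 0, 1)}. Therefore (I - K) x = y is solvable iff <y, v> = 0, i.e. iff 3y_1 + y_3 = 0. When this holds, K y = u (v·y) = 0, so (I - K) y = y and x = y is a particular solution; the full solution set is the line x = y + c·u = y + c·(1, 3, -2), c ∈ C.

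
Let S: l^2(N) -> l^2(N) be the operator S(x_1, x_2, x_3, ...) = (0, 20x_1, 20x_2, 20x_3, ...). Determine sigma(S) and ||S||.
sigma(S) = closed disk {z in C : |z| ≤ 20}; ||S|| = 20

Note S = 20·U where U is the unit right shift (U x)_k = x_{k-1} (with x_0 := 0); so ||S|| = 20||U|| and sigma(S) = 20·sigma(U). ||S x||^2 = sum_{k≥1} |20x_k|^2 = 400||x||^2, so ||S|| = 20 and sigma(S) ⊂ {|z| ≤ 20}. For any |lambda| < 20, the equation (S - lambda I) x = 0 forces x_1 = 0, then 20x_k = lambda x_{k+1} ⇒ x = 0, so S has no eigenvalues. But (S - lambda I) is not surjective for |lambda| < 20: solving (S - lambda I) x = e_1 would require x_n proportional to (lambda/20)^(-n), which is not in l^2. So every |lambda| < 20 lies in the residual spectrum. The boundary |lambda| = 20 is in the approximate point spectrum (the spectrum is closed). Hence sigma(S) is the closed disk of radius 20.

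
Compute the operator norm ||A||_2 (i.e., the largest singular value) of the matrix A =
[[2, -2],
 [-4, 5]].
||A||_2 = sqrt((49 + sqrt(2385))/2) ≈ 6.9942 (= sqrt(largest eigenvalue of A^T A))

||A||_2 = sigma_max(A) = sqrt(lambda_max(A^T A)). Form the symmetric matrix M = A^T A =
[[20, -24],
 [-24, 29]].
Its characteristic polynomial (trace, determinant of M give the coefficients) is
  p(λ) = det(λ I - M) = λ^2 - 49λ + 4.
For λ^2 - 49λ + 4 the discriminant is 2385. It is nonnegative but not a perfect square, so the roots are real and irrational: λ = (49 ± sqrt(2385))/2 ≈ 48.9182, 0.0818.
So the eigenvalues of A^T A are ≈ 0.0818, 48.9182 (all ≥ 0, as they must be for A^T A). The largest is λ_max = (49 + sqrt(2385))/2 ≈ 48.9182, hence ||A||_2 = sqrt(λ_max) = sqrt((49 + sqrt(2385))/2) ≈ 6.9942.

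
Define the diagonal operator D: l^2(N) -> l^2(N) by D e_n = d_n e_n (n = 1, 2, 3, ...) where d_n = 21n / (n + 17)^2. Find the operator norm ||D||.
||D|| = 21/68 (attained at n = 17)

For D diagonal, ||D|| = sup_n |d_n|. Treat f(x) = 21x / (x + 17)^2 for real x > 0. By the quotient rule, f'(x) = 21(17 - x)/(x + 17)^3, which is positive for x < 17 and negative for x > 17. So f has a unique maximum at x = 17, and since 17 is a positive integer, the supremum over n ≥ 1 is attained at n = 17: d_17 = 21·17/(17 + 17)^2 = 21·17/1156 = 21/68. Hence ||D|| = 21/68.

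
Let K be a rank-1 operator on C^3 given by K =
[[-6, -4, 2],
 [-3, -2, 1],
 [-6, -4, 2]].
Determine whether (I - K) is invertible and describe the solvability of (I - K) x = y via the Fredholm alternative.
(I - K) is invertible (det(I - K) = 7 ≠ 0), so for every y in C^3 the equation (I - K) x = y has a unique solution.

K has rank 1, so it is an outer product K = u v^T: every row of K is a multiple of one row vector. Reading off the entries, u = (2, 1, 2) and v = (-3, -2, 1) (row i of K equals u_i·v^T). A rank-one matrix u v^T satisfies K u = u (v·u) and kills the (2)-dimensional subspace v^⊥, so its characteristic polynomial is lambda^2 (lambda - v·u) with v·u = tr K = -6. Hence the eigenvalues of I - K are 1 (multiplicity 2) and 1 - (-6) = 7, so det(I - K) = 7. (Direct check: I - K =
[[7, 4, -2],
 [3, 3, -1],
 [6, 4, -1]]
has determinant 7.) The finite-dimensional Fredholm alternative says: either (I - K) is invertible, or ker(I - K) ≠ {0} and then range(I - K) = ker((I - K)^*)^⊥, with dim ker(I - K) = dim ker((I - K)^*). Since det(I - K) ≠ 0, 1 is not an eigenvalue of K and ker(I - K) = {0}, so we are in the first case: for every y there is a unique x = (I - K)^(-1) y. Explicitly, by the Sherman–Morrison formula, (I - u v^T)^(-1) = I + u v^T/(1 - v·u), i.e. (I - K)^(-1) = I + K/(7).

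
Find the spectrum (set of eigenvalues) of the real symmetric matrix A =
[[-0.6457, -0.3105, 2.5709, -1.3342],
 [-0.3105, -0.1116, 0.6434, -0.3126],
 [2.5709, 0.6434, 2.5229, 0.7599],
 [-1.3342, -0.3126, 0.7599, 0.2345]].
sigma(A) ≈ {-3, 0, 1, 4}

A is real symmetric, so its spectrum consists of real eigenvalues. Expanding the characteristic polynomial of the displayed matrix gives
  det(λ I - A) = p(λ) = λ^4 + (-2)λ^3 + (-11)λ^2 + (12)λ + (0).
Solving p(λ) = 0 yields eigenvalues ≈ -3, 0, 1, 4. (A is shown rounded to 4 decimals, so these recover the underlying integer eigenvalues to within that precision.)
Verification: the trace of A = 2 equals the sum of eigenvalues 2, and det(A) ≈ -0.0008 matches the eigenvalue product 0.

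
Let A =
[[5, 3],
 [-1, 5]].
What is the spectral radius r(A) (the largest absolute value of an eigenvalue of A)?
r(A) = sqrt(28) ≈ 5.2915

The eigenvalues of A are the roots of its characteristic polynomial. With M = A (coefficients from the trace and determinant):
  p(λ) = det(λ I - M) = λ^2 - 10λ + 28.
For λ^2 - 10λ + 28 the discriminant is -12. It is negative, so the roots are the complex-conjugate pair λ = 5 ± (sqrt(12)/2) i ≈ 5 ± 1.7321i. For a conjugate pair the product of the roots equals the constant term, so |λ|^2 = 28 and |λ| = sqrt(28) ≈ 5.2915.
Thus the eigenvalues (to 4 decimals) are 5 ± 1.7321i (modulus 5.2915). The spectral radius is the largest modulus: r(A) = sqrt(28) ≈ 5.2915. (Cross-check: r(A) ≤ ||A||_2 ≈ 6.3852; equality holds whenever A is normal, though it can also hold for some non-normal A.)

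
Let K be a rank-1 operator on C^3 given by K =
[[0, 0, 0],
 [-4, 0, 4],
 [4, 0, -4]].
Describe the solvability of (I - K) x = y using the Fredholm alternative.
(I - K) is invertible (det(I - K) = 5 ≠ 0), so for every y in C^3 the equation (I - K) x = y has a unique solution.

K has rank 1, so it is an outer product K = u v^T: every row of K is a multiple of one row vector. Reading off the entries, u = (0, -2, 2) and v = (2, 0, -2) (row i of K equals u_i·v^T). A rank-one matrix u v^T satisfies K u = u (v·u) and kills the (2)-dimensional subspace v^⊥, so its characteristic polynomial is lambda^2 (lambda - v·u) with v·u = tr K = -4. Hence the eigenvalues of I - K are 1 (multiplicity 2) and 1 - (-4) = 5, so det(I - K) = 5. (Direct check: I - K =
[[1, 0, 0],
 [4, 1, -4],
 [-4, 0, 5]]
has determinant 5.) The finite-dimensional Fredholm alternative says: either (I - K) is invertible, or ker(I - K) ≠ {0} and then range(I - K) = ker((I - K)^*)^⊥, with dim ker(I - K) = dim ker((I - K)^*). Since det(I - K) ≠ 0, 1 is not an eigenvalue of K and ker(I - K) = {0}, so we are in the first case: for every y there is a unique x = (I - K)^(-1) y. Explicitly, by the Sherman–Morrison formula, (I - u v^T)^(-1) = I + u v^T/(1 - v·u), i.e. (I - K)^(-1) = I + K/(5).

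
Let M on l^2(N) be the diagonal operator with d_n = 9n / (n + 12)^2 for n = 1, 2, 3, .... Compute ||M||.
||M|| = 3/16 (attained at n = 12)

For M diagonal, ||M|| = sup_n |d_n|. Treat f(x) = 9x / (x + 12)^2 for real x > 0. By the quotient rule, f'(x) = 9(12 - x)/(x + 12)^3, which is positive for x < 12 and negative for x > 12. So f has a unique maximum at x = 12, and since 12 is a positive integer, the supremum over n ≥ 1 is attained at n = 12: d_12 = 9·12/(12 + 12)^2 = 9·12/576 = 3/16. Hence ||M|| = 3/16.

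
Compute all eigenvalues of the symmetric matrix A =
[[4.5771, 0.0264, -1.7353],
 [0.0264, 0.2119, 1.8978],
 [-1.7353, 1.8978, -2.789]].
sigma(A) ≈ {-4, 1, 5}

A is real symmetric, so its spectrum consists of real eigenvalues. Expanding the characteristic polynomial of the displayed matrix gives
  det(λ I - A) = p(λ) = λ^3 + (-2)λ^2 + (-19)λ + (20).
Solving p(λ) = 0 yields eigenvalues ≈ -4, 1, 5. (A is shown rounded to 4 decimals, so these recover the underlying integer eigenvalues to within that precision.)
Verification: the trace of A = 2 equals the sum of eigenvalues 2, and det(A) ≈ -20.0001 matches the eigenvalue product -20.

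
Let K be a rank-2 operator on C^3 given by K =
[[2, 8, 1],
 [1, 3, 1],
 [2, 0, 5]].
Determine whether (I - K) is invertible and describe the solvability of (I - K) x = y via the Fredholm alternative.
(I - K) is invertible (det(I - K) = 12 ≠ 0), so for every y in C^3 the equation (I - K) x = y has a unique solution.

K has rank 2 and factors as K = U V^T = u1 v1^T + u2 v2^T with u1 = (-3, -1, 1), v1 = (-1, -3, -1), u2 = (1, 0, -3), v2 = (-1, -1, -2) (multiplying out reproduces the displayed K). The nonzero eigenvalues of U V^T coincide with those of the 2 x 2 matrix G = V^T U = [[v1·u1, v1·u2], [v2·u1, v2·u2]] = [[5, 2], [2, 5]], and by the Sylvester determinant identity det(I_3 - U V^T) = det(I_2 - V^T U) = det([[-4, -2], [-2, -4]]) = (-4)(-4) - (-2)(-2) = 12. (Direct check: I - K =
[[-1, -8, -1],
 [-1, -2, -1],
 [-2, 0, -4]]
has determinant 12.) The finite-dimensional Fredholm alternative says: either (I - K) is invertible, or ker(I - K) ≠ {0} and then range(I - K) = ker((I - K)^*)^⊥, with dim ker(I - K) = dim ker((I - K)^*). Since det(I - K) ≠ 0, 1 is not an eigenvalue of K and ker(I - K) = {0}, so we are in the first case: for every y there is a unique x = (I - K)^(-1) y. (Explicitly, by the Woodbury identity, (I - U V^T)^(-1) = I + U (I_2 - G)^(-1) V^T.)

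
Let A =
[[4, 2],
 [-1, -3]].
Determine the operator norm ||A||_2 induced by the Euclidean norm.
||A||_2 = sqrt((30 + sqrt(500))/2) ≈ 5.1167 (= sqrt(largest eigenvalue of A^T A))

||A||_2 = sigma_max(A) = sqrt(lambda_max(A^T A)). Form the symmetric matrix M = A^T A =
[[17, 11],
 [11, 13]].
Its characteristic polynomial (trace, determinant of M give the coefficients) is
  p(λ) = det(λ I - M) = λ^2 - 30λ + 100.
For λ^2 - 30λ + 100 the discriminant is 500. It is nonnegative but not a perfect square, so the roots are real and irrational: λ = (30 ± sqrt(500))/2 ≈ 26.1803, 3.8197.
So the eigenvalues of A^T A are ≈ 3.8197, 26.1803 (all ≥ 0, as they must be for A^T A). The largest is λ_max = (30 + sqrt(500))/2 ≈ 26.1803, hence ||A||_2 = sqrt(λ_max) = sqrt((30 + sqrt(500))/2) ≈ 5.1167.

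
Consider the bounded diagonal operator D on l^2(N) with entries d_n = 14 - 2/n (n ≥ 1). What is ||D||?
||D|| = 14

For a diagonal operator on l^2 with entries d_n, ||D|| = sup_n |d_n|. Here d_1 = 12, d_2 = 13, ..., and d_n = 14 - 2/n increases monotonically toward 14. All terms lie in [12, 14), so |d_n| = d_n and the supremum is the limit 14, which is not attained by any individual d_n. Hence ||D|| = 14.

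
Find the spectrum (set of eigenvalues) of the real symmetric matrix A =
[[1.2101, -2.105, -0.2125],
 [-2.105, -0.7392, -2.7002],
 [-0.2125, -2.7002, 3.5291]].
sigma(A) ≈ {-3, 2, 5}

A is real symmetric, so its spectrum consists of real eigenvalues. Expanding the characteristic polynomial of the displayed matrix gives
  det(λ I - A) = p(λ) = λ^3 + (-4)λ^2 + (-11)λ + (30).
Solving p(λ) = 0 yields eigenvalues ≈ -3, 2, 5. (A is shown rounded to 4 decimals, so these recover the underlying integer eigenvalues to within that precision.)
Verification: the trace of A = 4 equals the sum of eigenvalues 4, and det(A) ≈ -29.9996 matches the eigenvalue product -30.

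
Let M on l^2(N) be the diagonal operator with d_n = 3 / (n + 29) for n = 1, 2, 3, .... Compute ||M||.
||M|| = 1/10 (attained at n = 1)

For M diagonal, ||M|| = sup_n |d_n| = sup_n 3/(n + 29). This is positive and strictly decreasing in n, so the supremum is attained at n = 1: d_1 = 3/(1 + 29) = 1/10. Hence ||M|| = 1/10.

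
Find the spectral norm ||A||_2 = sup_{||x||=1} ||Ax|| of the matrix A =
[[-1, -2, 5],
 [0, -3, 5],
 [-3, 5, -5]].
||A||_2 ≈ 10.5929 (= sqrt(largest eigenvalue of A^T A))

||A||_2 = sigma_max(A) = sqrt(lambda_max(A^T A)). Form the symmetric matrix M = A^T A =
[[10, -13, 10],
 [-13, 38, -50],
 [10, -50, 75]].
Its characteristic polynomial (trace, sum of principal 2x2 minors, determinant of M give the coefficients) is
  p(λ) = det(λ I - M) = λ^3 - 123λ^2 + 1211λ - 25.
No integer candidate from the rational root theorem (±divisors of 25) is a root, so the roots are irrational. The cubic discriminant is Δ = 14964093760 > 0, so there are three distinct real roots. p(0) = -25 and p(1) = 1064 have opposite signs, so a root lies in (0, 1); Newton's method refines it to λ ≈ 0.0207. p(10) = 785 and p(11) = -256 have opposite signs, so a root lies in (10, 11); Newton's method refines it to λ ≈ 10.7696. p(112) = -2377 and p(113) = 9128 have opposite signs, so a root lies in (112, 113); Newton's method refines it to λ ≈ 112.2097. Check (Vieta): the three roots sum to 123, matching tr M = 123.
So the eigenvalues of A^T A are ≈ 0.0207, 10.7696, 112.2097 (all ≥ 0, as they must be for A^T A). The largest is λ_max ≈ 112.2097, hence ||A||_2 = sqrt(λ_max) ≈ 10.5929.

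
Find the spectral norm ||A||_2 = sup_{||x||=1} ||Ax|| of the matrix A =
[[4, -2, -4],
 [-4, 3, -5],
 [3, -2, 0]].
||A||_2 ≈ 7.7659 (= sqrt(largest eigenvalue of A^T A))

||A||_2 = sigma_max(A) = sqrt(lambda_max(A^T A)). Form the symmetric matrix M = A^T A =
[[41, -26, 4],
 [-26, 17, -7],
 [4, -7, 41]].
Its characteristic polynomial (trace, sum of principal 2x2 minors, determinant of M give the coefficients) is
  p(λ) = det(λ I - M) = λ^3 - 99λ^2 + 2334λ - 36.
No integer candidate from the rational root theorem (±divisors of 36) is a root, so the roots are irrational. The cubic discriminant is Δ = 2543086260 > 0, so there are three distinct real roots. p(0) = -36 and p(1) = 2200 have opposite signs, so a root lies in (0, 1); Newton's method refines it to λ ≈ 0.0154. p(38) = 572 and p(39) = -270 have opposite signs, so a root lies in (38, 39); Newton's method refines it to λ ≈ 38.675. p(60) = -396 and p(61) = 940 have opposite signs, so a root lies in (60, 61); Newton's method refines it to λ ≈ 60.3096. Check (Vieta): the three roots sum to 99, matching tr M = 99.
So the eigenvalues of A^T A are ≈ 0.0154, 38.675, 60.3096 (all ≥ 0, as they must be for A^T A). The largest is λ_max ≈ 60.3096, hence ||A||_2 = sqrt(λ_max) ≈ 7.7659.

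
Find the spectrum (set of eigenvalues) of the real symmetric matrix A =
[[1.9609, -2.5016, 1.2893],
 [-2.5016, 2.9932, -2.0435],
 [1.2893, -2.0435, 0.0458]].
sigma(A) ≈ {-1, 0, 6}

A is real symmetric, so its spectrum consists of real eigenvalues. Expanding the characteristic polynomial of the displayed matrix gives
  det(λ I - A) = p(λ) = λ^3 + (-5)λ^2 + (-6)λ + (0).
Solving p(λ) = 0 yields eigenvalues ≈ -1, 0, 6. (A is shown rounded to 4 decimals, so these recover the underlying integer eigenvalues to within that precision.)
Verification: the trace of A = 5 equals the sum of eigenvalues 5, and det(A) ≈ -0.0000 matches the eigenvalue product 0.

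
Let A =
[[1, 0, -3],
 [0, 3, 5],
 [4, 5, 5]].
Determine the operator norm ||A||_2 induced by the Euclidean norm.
||A||_2 ≈ 9.8306 (= sqrt(largest eigenvalue of A^T A))

||A||_2 = sigma_max(A) = sqrt(lambda_max(A^T A)). Form the symmetric matrix M = A^T A =
[[17, 20, 17],
 [20, 34, 40],
 [17, 40, 59]].
Its characteristic polynomial (trace, sum of principal 2x2 minors, determinant of M give the coefficients) is
  p(λ) = det(λ I - M) = λ^3 - 110λ^2 + 1298λ - 676.
No integer candidate from the rational root theorem (±divisors of 676) is a root, so the roots are irrational. The cubic discriminant is Δ = 9764610720 > 0, so there are three distinct real roots. p(0) = -676 and p(1) = 513 have opposite signs, so a root lies in (0, 1); Newton's method refines it to λ ≈ 0.5459. p(12) = 788 and p(13) = -195 have opposite signs, so a root lies in (12, 13); Newton's method refines it to λ ≈ 12.8128. p(96) = -5092 and p(97) = 2913 have opposite signs, so a root lies in (96, 97); Newton's method refines it to λ ≈ 96.6413. Check (Vieta): the three roots sum to 110, matching tr M = 110.
So the eigenvalues of A^T A are ≈ 0.5459, 12.8128, 96.6413 (all ≥ 0, as they must be for A^T A). The largest is λ_max ≈ 96.6413, hence ||A||_2 = sqrt(λ_max) ≈ 9.8306.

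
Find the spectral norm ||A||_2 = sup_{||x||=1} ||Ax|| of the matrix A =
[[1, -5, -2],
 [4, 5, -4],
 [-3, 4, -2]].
||A||_2 ≈ 8.586 (= sqrt(largest eigenvalue of A^T A))

||A||_2 = sigma_max(A) = sqrt(lambda_max(A^T A)). Form the symmetric matrix M = A^T A =
[[26, 3, -12],
 [3, 66, -18],
 [-12, -18, 24]].
Its characteristic polynomial (trace, sum of principal 2x2 minors, determinant of M give the coefficients) is
  p(λ) = det(λ I - M) = λ^3 - 116λ^2 + 3447λ - 24336.
No integer candidate from the rational root theorem (±divisors of 24336) is a root, so the roots are irrational. The cubic discriminant is Δ = 3275243892 > 0, so there are three distinct real roots. p(10) = -466 and p(11) = 876 have opposite signs, so a root lies in (10, 11); Newton's method refines it to λ ≈ 10.3332. p(31) = 836 and p(32) = -48 have opposite signs, so a root lies in (31, 32); Newton's method refines it to λ ≈ 31.9469. p(73) = -1852 and p(74) = 750 have opposite signs, so a root lies in (73, 74); Newton's method refines it to λ ≈ 73.7199. Check (Vieta): the three roots sum to 116, matching tr M = 116.
So the eigenvalues of A^T A are ≈ 10.3332, 31.9469, 73.7199 (all ≥ 0, as they must be for A^T A). The largest is λ_max ≈ 73.7199, hence ||A||_2 = sqrt(λ_max) ≈ 8.586.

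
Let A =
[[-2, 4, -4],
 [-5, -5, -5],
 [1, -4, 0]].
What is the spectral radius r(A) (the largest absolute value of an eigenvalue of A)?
r(A) ≈ 6.6939

The eigenvalues of A are the roots of its characteristic polynomial. With M = A (coefficients from the trace, the sum of principal 2x2 minors, and det A):
  p(λ) = det(λ I - M) = λ^3 + 7λ^2 + 14λ + 80.
No integer candidate from the rational root theorem (±divisors of 80) is a root, so the roots are irrational. The cubic discriminant is Δ = -142812 < 0, so there is one real root and a complex-conjugate pair. p(-7) = -18 and p(-6) = 32 have opposite signs, so a root lies in (-7, -6); Newton's method refines it to λ ≈ -6.6939. Dividing out (λ - (-6.6939)) leaves approximately λ^2 + 0.3061λ + 11.9511. For λ^2 + 0.3061λ + 11.9511 the discriminant is -47.7109. It is negative, so the remaining roots are the complex-conjugate pair λ ≈ -0.153 ± 3.4537i. Their product equals the constant term, so |λ|^2 ≈ 11.9511 and |λ| ≈ 3.457.
Thus the eigenvalues (to 4 decimals) are -6.6939 (modulus 6.6939); -0.153 ± 3.4537i (modulus 3.457). The spectral radius is the largest modulus: r(A) ≈ 6.6939. (Cross-check: r(A) ≤ ||A||_2 ≈ 8.9132; equality holds whenever A is normal, though it can also hold for some non-normal A.)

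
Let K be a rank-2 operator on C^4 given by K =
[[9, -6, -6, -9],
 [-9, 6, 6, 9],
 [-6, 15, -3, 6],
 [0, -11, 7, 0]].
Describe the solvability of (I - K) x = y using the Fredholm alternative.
(I - K) is invertible (det(I - K) = -125 ≠ 0), so for every y in C^4 the equation (I - K) x = y has a unique solution.

K has rank 2 and factors as K = U V^T = u1 v1^T + u2 v2^T with u1 = (0, 0, 3, -3), v1 = (1, 3, -3, -1), u2 = (-3, 3, 3, -1), v2 = (-3, 2, 2, 3) (multiplying out reproduces the displayed K). The nonzero eigenvalues of U V^T coincide with those of the 2 x 2 matrix G = V^T U = [[v1·u1, v1·u2], [v2·u1, v2·u2]] = [[-6, -2], [-3, 18]], and by the Sylvester determinant identity det(I_4 - U V^T) = det(I_2 - V^T U) = det([[7, 2], [3, -17]]) = (7)(-17) - (2)(3) = -125. (Direct check: I - K =
[[-8, 6, 6, 9],
 [9, -5, -6, -9],
 [6, -15, 4, -6],
 [0, 11, -7, 1]]
has determinant -125.) The finite-dimensional Fredholm alternative says: either (I - K) is invertible, or ker(I - K) ≠ {0} and then range(I - K) = ker((I - K)^*)^⊥, with dim ker(I - K) = dim ker((I - K)^*). Since det(I - K) ≠ 0, 1 is not an eigenvalue of K and ker(I - K) = {0}, so we are in the first case: for every y there is a unique x = (I - K)^(-1) y. (Explicitly, by the Woodbury identity, (I - U V^T)^(-1) = I + U (I_2 - G)^(-1) V^T.)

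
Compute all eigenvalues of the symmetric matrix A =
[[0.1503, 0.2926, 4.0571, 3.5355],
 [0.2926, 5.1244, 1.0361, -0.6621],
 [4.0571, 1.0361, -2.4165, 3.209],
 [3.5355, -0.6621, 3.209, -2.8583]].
sigma(A) ≈ {-6, -5, 5, 6}

A is real symmetric, so its spectrum consists of real eigenvalues. Expanding the characteristic polynomial of the displayed matrix gives
  det(λ I - A) = p(λ) = λ^4 + (0)λ^3 + (-61)λ^2 + (-0.0031)λ + (900.0209).
Solving p(λ) = 0 yields eigenvalues ≈ -6, -5, 5, 6. (A is shown rounded to 4 decimals, so these recover the underlying integer eigenvalues to within that precision.)
Verification: the trace of A = 0 equals the sum of eigenvalues 0, and det(A) ≈ 900.0209 matches the eigenvalue product 900.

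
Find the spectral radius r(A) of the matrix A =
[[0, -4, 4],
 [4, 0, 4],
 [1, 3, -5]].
r(A) ≈ 6.2348

The eigenvalues of A are the roots of its characteristic polynomial. With M = A (coefficients from the trace, the sum of principal 2x2 minors, and det A):
  p(λ) = det(λ I - M) = λ^3 + 5λ^2 + 48.
No integer candidate from the rational root theorem (±divisors of 48) is a root, so the roots are irrational. The cubic discriminant is Δ = -86208 < 0, so there is one real root and a complex-conjugate pair. p(-7) = -50 and p(-6) = 12 have opposite signs, so a root lies in (-7, -6); Newton's method refines it to λ ≈ -6.2348. Dividing out (λ - (-6.2348)) leaves approximately λ^2 - 1.2348λ + 7.6987. For λ^2 - 1.2348λ + 7.6987 the discriminant is -29.2702. It is negative, so the remaining roots are the complex-conjugate pair λ ≈ 0.6174 ± 2.7051i. Their product equals the constant term, so |λ|^2 ≈ 7.6987 and |λ| ≈ 2.7747.
Thus the eigenvalues (to 4 decimals) are -6.2348 (modulus 6.2348); 0.6174 ± 2.7051i (modulus 2.7747). The spectral radius is the largest modulus: r(A) ≈ 6.2348. (Cross-check: r(A) ≤ ||A||_2 ≈ 8.7708; equality holds whenever A is normal, though it can also hold for some non-normal A.)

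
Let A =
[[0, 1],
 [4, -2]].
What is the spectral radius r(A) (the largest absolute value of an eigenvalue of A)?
r(A) = (2 + sqrt(20))/2 ≈ 3.2361

The eigenvalues of A are the roots of its characteristic polynomial. With M = A (coefficients from the trace and determinant):
  p(λ) = det(λ I - M) = λ^2 + 2λ - 4.
For λ^2 + 2λ - 4 the discriminant is 20. It is nonnegative but not a perfect square, so the roots are real and irrational: λ = (-2 ± sqrt(20))/2 ≈ 1.2361, -3.2361.
Thus the eigenvalues (to 4 decimals) are 1.2361 (modulus 1.2361); -3.2361 (modulus 3.2361). The spectral radius is the largest modulus: r(A) = (2 + sqrt(20))/2 ≈ 3.2361. (Cross-check: r(A) ≤ ||A||_2 ≈ 4.4954; equality holds whenever A is normal, though it can also hold for some non-normal A.)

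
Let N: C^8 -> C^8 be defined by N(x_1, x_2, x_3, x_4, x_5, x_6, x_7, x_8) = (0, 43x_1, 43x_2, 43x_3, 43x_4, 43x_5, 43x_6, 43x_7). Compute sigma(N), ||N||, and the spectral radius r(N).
sigma(N) = {0}; ||N|| = 43; r(N) = 0. (N is nilpotent with N^8 = 0.)

On C^8, N is a strictly lower-triangular matrix with 43 on the subdiagonal and zeros elsewhere, so its characteristic polynomial is lambda^8 and every eigenvalue is 0: sigma(N) = {0}. For the operator norm, N e_i = 43e_{i+1} for i = 1, ..., 7 and N e_8 = 0, so the singular values of N are 43 (with multiplicity 7) and 0; hence ||N|| = 43. The spectral radius r(N) = max|lambda| = 0. Note ||N|| > r(N) — characteristic of non-normal nilpotent operators. Indeed N^8 = 0.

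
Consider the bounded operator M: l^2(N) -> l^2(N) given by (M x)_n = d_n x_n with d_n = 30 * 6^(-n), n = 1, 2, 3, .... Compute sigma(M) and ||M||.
sigma(M) = {30 * 6^(-n) : n ≥ 1} ∪ {0}; ||M|| = 5

A bounded diagonal operator on l^2 with diagonal entries d_n has spectrum equal to the closure of {d_n : n ≥ 1}: every d_n is an eigenvalue (with eigenvector e_n), so {d_n} ⊂ sigma(M); the spectrum is closed, so its closure is too; and for lambda not in the closure, (M - lambda I) has bounded inverse (the diagonal entries 1/(d_n - lambda) are bounded). For our sequence d_n = 30 * 6^(-n), n = 1, 2, 3, ...:
  - {d_n} = {30 * 6^(-n) : n ≥ 1}; the only limit point is 0
  - closure = {30 * 6^(-n) : n ≥ 1} ∪ {0}
For the norm: a diagonal operator has ||M|| = sup_n |d_n|. Here d_n = 30 * 6^(-n) is positive and decreasing, so sup_n |d_n| = d_1 = 30/6 = 5. So ||M|| = 5.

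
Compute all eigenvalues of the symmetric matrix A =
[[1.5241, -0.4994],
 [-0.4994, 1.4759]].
sigma(A) ≈ {1, 2}

A is real symmetric, so its spectrum consists of real eigenvalues. Expanding the characteristic polynomial of the displayed matrix gives
  det(λ I - A) = p(λ) = λ^2 + (-3)λ + (2).
Solving p(λ) = 0 yields eigenvalues ≈ 1, 2. (A is shown rounded to 4 decimals, so these recover the underlying integer eigenvalues to within that precision.)
Verification: the trace of A = 3 equals the sum of eigenvalues 3, and det(A) ≈ 2.0000 matches the eigenvalue product 2.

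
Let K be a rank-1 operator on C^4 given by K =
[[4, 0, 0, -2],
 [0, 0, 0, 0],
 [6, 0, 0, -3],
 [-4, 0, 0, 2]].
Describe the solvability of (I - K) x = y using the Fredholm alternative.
(I - K) is invertible (det(I - K) = -5 ≠ 0), so for every y in C^4 the equation (I - K) x = y has a unique solution.

K has rank 1, so it is an outer product K = u v^T: every row of K is a multiple of one row vector. Reading off the entries, u = (-2, 0, -3, 2) and v = (-2, 0, 0, 1) (row i of K equals u_i·v^T). A rank-one matrix u v^T satisfies K u = u (v·u) and kills the (3)-dimensional subspace v^⊥, so its characteristic polynomial is lambda^3 (lambda - v·u) with v·u = tr K = 6. Hence the eigenvalues of I - K are 1 (multiplicity 3) and 1 - (6) = -5, so det(I - K) = -5. (Direct check: I - K =
[[-3, 0, 0, 2],
 [0, 1, 0, 0],
 [-6, 0, 1, 3],
 [4, 0, 0, -1]]
has determinant -5.) The finite-dimensional Fredholm alternative says: either (I - K) is invertible, or ker(I - K) ≠ {0} and then range(I - K) = ker((I - K)^*)^⊥, with dim ker(I - K) = dim ker((I - K)^*). Since det(I - K) ≠ 0, 1 is not an eigenvalue of K and ker(I - K) = {0}, so we are in the first case: for every y there is a unique x = (I - K)^(-1) y. Explicitly, by the Sherman–Morrison formula, (I - u v^T)^(-1) = I + u v^T/(1 - v·u), i.e. (I - K)^(-1) = I + K/(-5).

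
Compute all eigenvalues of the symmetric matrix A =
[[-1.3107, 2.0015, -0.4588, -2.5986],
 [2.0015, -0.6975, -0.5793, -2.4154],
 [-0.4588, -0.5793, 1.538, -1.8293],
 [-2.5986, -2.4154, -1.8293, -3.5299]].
sigma(A) ≈ {-6, -3, 2, 3}

A is real symmetric, so its spectrum consists of real eigenvalues. Expanding the characteristic polynomial of the displayed matrix gives
  det(λ I - A) = p(λ) = λ^4 + (4)λ^3 + (-21)λ^2 + (-36.0019)λ + (108.001).
Solving p(λ) = 0 yields eigenvalues ≈ -6, -3, 2, 3. (A is shown rounded to 4 decimals, so these recover the underlying integer eigenvalues to within that precision.)
Verification: the trace of A = -4 equals the sum of eigenvalues -4, and det(A) ≈ 108.0010 matches the eigenvalue product 108.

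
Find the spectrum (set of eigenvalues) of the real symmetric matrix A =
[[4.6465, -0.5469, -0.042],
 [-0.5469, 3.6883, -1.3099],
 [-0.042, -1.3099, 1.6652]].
sigma(A) ≈ {1, 4, 5}

A is real symmetric, so its spectrum consists of real eigenvalues. Expanding the characteristic polynomial of the displayed matrix gives
  det(λ I - A) = p(λ) = λ^3 + (-10)λ^2 + (29)λ + (-20).
Solving p(λ) = 0 yields eigenvalues ≈ 1, 4, 5. (A is shown rounded to 4 decimals, so these recover the underlying integer eigenvalues to within that precision.)
Verification: the trace of A = 10 equals the sum of eigenvalues 10, and det(A) ≈ 20.0003 matches the eigenvalue product 20.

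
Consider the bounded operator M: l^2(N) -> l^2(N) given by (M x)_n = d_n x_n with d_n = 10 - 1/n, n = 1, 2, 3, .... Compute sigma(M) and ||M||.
sigma(M) = {10 - 1/n : n ≥ 1} ∪ {10}; ||M|| = 10

A bounded diagonal operator on l^2 with diagonal entries d_n has spectrum equal to the closure of {d_n : n ≥ 1}: every d_n is an eigenvalue (with eigenvector e_n), so {d_n} ⊂ sigma(M); the spectrum is closed, so its closure is too; and for lambda not in the closure, (M - lambda I) has bounded inverse (the diagonal entries 1/(d_n - lambda) are bounded). For our sequence d_n = 10 - 1/n, n = 1, 2, 3, ...:
  - {d_n} = {10 - 1/n : n ≥ 1}; the only limit point is 10
  - closure = {10 - 1/n : n ≥ 1} ∪ {10}
For the norm: a diagonal operator has ||M|| = sup_n |d_n|. Here d_n = 10 - 1/n increases monotonically from d_1 = 9 toward 10, with all terms in [9, 10); so sup_n |d_n| = 10 (the supremum is the limit, not attained). So ||M|| = 10.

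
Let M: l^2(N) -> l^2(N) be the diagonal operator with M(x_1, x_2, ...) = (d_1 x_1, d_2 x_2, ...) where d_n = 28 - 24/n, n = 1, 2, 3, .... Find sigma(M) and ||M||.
sigma(M) = {28 - 24/n : n ≥ 1} ∪ {28}; ||M|| = 28

A bounded diagonal operator on l^2 with diagonal entries d_n has spectrum equal to the closure of {d_n : n ≥ 1}: every d_n is an eigenvalue (with eigenvector e_n), so {d_n} ⊂ sigma(M); the spectrum is closed, so its closure is too; and for lambda not in the closure, (M - lambda I) has bounded inverse (the diagonal entries 1/(d_n - lambda) are bounded). For our sequence d_n = 28 - 24/n, n = 1, 2, 3, ...:
  - {d_n} = {28 - 24/n : n ≥ 1}; the only limit point is 28
  - closure = {28 - 24/n : n ≥ 1} ∪ {28}
For the norm: a diagonal operator has ||M|| = sup_n |d_n|. Here d_n = 28 - 24/n increases monotonically from d_1 = 4 toward 28, with all terms in [4, 28); so sup_n |d_n| = 28 (the supremum is the limit, not attained). So ||M|| = 28.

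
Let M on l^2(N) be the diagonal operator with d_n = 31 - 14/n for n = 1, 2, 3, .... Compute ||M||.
||M|| = 31

For a diagonal operator on l^2 with entries d_n, ||M|| = sup_n |d_n|. Here d_1 = 17, d_2 = 24, ..., and d_n = 31 - 14/n increases monotonically toward 31. All terms lie in [17, 31), so |d_n| = d_n and the supremum is the limit 31, which is not attained by any individual d_n. Hence ||M|| = 31.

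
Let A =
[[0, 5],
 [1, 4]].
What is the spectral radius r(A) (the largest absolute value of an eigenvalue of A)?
r(A) = 5

The eigenvalues of A are the roots of its characteristic polynomial. With M = A (coefficients from the trace and determinant):
  p(λ) = det(λ I - M) = λ^2 - 4λ - 5.
For λ^2 - 4λ - 5 the discriminant is 36. It is a perfect square (6^2), so the roots are rational: λ = (4 ± 6)/2 = 5, -1.
Thus the eigenvalues (to 4 decimals) are 5 (modulus 5); -1 (modulus 1). The spectral radius is the largest modulus: r(A) = 5. (Cross-check: r(A) ≤ ||A||_2 ≈ 6.434; equality holds whenever A is normal, though it can also hold for some non-normal A.)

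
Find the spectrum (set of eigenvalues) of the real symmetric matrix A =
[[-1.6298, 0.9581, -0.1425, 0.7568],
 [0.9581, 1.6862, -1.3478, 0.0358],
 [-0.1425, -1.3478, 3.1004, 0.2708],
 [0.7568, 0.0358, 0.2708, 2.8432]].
sigma(A) ≈ {-2, 1, 3, 4}

A is real symmetric, so its spectrum consists of real eigenvalues. Expanding the characteristic polynomial of the displayed matrix gives
  det(λ I - A) = p(λ) = λ^4 + (-6)λ^3 + (3)λ^2 + (26.0011)λ + (-24.0023).
Solving p(λ) = 0 yields eigenvalues ≈ -2, 1, 3, 4. (A is shown rounded to 4 decimals, so these recover the underlying integer eigenvalues to within that precision.)
Verification: the trace of A = 6 equals the sum of eigenvalues 6, and det(A) ≈ -24.0023 matches the eigenvalue product -24.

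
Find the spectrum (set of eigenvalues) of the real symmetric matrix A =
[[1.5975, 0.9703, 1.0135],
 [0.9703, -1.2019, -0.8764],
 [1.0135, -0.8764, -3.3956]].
sigma(A) ≈ {-4, -1, 2}

A is real symmetric, so its spectrum consists of real eigenvalues. Expanding the characteristic polynomial of the displayed matrix gives
  det(λ I - A) = p(λ) = λ^3 + (3)λ^2 + (-6)λ + (-8).
Solving p(λ) = 0 yields eigenvalues ≈ -4, -1, 2. (A is shown rounded to 4 decimals, so these recover the underlying integer eigenvalues to within that precision.)
Verification: the trace of A = -3 equals the sum of eigenvalues -3, and det(A) ≈ 8.0004 matches the eigenvalue product 8.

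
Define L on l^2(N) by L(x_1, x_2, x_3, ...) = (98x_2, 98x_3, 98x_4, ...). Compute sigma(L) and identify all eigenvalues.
sigma(L) = closed disk {z in C : |z| ≤ 98}; sigma_p(L) = open disk {z in C : |z| < 98}

Note L = 98·V where V is the unit left shift (V x)_k = x_{k+1}; so sigma(L) = 98·sigma(V) and ||L|| = 98||V||. ||L x||^2 = 9604sum_{k≥2} |x_k|^2 ≤ 9604||x||^2, with equality on {x : x_1 = 0}, so ||L|| = 98. For any lambda with |lambda| < 98, set r = lambda/98 (|r| < 1); the vector x = (1, r, r^2, ...) is in l^2 and satisfies L x = 98(r, r^2, ...) = lambda x, so lambda is an eigenvalue. On the boundary |lambda| = 98 the geometric series diverges, so no l^2 eigenvector exists, but these lambda lie in the approximate point spectrum. Hence sigma(L) is the closed disk of radius 98 and sigma_p(L) is the open disk.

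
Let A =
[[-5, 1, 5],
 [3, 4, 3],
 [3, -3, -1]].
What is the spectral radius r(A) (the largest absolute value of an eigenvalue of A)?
r(A) ≈ 7.6632

The eigenvalues of A are the roots of its characteristic polynomial. With M = A (coefficients from the trace, the sum of principal 2x2 minors, and det A):
  p(λ) = det(λ I - M) = λ^3 + 2λ^2 - 28λ + 118.
No integer candidate from the rational root theorem (±divisors of 118) is a root, so the roots are irrational. The cubic discriminant is Δ = -407724 < 0, so there is one real root and a complex-conjugate pair. p(-8) = -42 and p(-7) = 69 have opposite signs, so a root lies in (-8, -7); Newton's method refines it to λ ≈ -7.6632. Dividing out (λ - (-7.6632)) leaves approximately λ^2 - 5.6632λ + 15.3983. For λ^2 - 5.6632λ + 15.3983 the discriminant is -29.5212. It is negative, so the remaining roots are the complex-conjugate pair λ ≈ 2.8316 ± 2.7167i. Their product equals the constant term, so |λ|^2 ≈ 15.3983 and |λ| ≈ 3.9241.
Thus the eigenvalues (to 4 decimals) are -7.6632 (modulus 7.6632); 2.8316 ± 2.7167i (modulus 3.9241). The spectral radius is the largest modulus: r(A) ≈ 7.6632. (Cross-check: r(A) ≤ ||A||_2 ≈ 8.0215; equality holds whenever A is normal, though it can also hold for some non-normal A.)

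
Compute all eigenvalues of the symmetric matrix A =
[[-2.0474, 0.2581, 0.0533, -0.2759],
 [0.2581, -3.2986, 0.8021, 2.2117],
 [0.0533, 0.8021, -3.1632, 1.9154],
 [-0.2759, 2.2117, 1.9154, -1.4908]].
sigma(A) ≈ {-5, -4, -2, 1}

A is real symmetric, so its spectrum consists of real eigenvalues. Expanding the characteristic polynomial of the displayed matrix gives
  det(λ I - A) = p(λ) = λ^4 + (10)λ^3 + (27)λ^2 + (2.0013)λ + (-39.9981).
Solving p(λ) = 0 yields eigenvalues ≈ -5, -4, -2, 1. (A is shown rounded to 4 decimals, so these recover the underlying integer eigenvalues to within that precision.)
Verification: the trace of A = -10 equals the sum of eigenvalues -10, and det(A) ≈ -39.9981 matches the eigenvalue product -40.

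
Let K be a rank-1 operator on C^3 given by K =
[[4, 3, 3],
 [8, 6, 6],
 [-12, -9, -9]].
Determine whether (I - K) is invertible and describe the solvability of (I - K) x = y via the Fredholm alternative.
(I - K) is singular (det(I - K) = 0, i.e. 1 ∈ sigma(K)). (I - K) x = y is solvable iff y ⊥ ker((I - K)^*) = span{(4, 3, 3)}, i.e. iff 4y_1 + 3y_2 + 3y_3 = 0. When solvable, the solutions are x = y + c·(1, 2, -3), c arbitrary (ker(I - K) = span{(1, 2, -3)}, dimension 1).

K has rank 1, so it is an outer product K = u v^T: every row of K is a multiple of one row vector. Reading off the entries, u = (1, 2, -3) and v = (4, 3, 3) (row i of K equals u_i·v^T). A rank-one matrix u v^T satisfies K u = u (v·u) and kills the (2)-dimensional subspace v^⊥, so its characteristic polynomial is lambda^2 (lambda - v·u) with v·u = tr K = 1. Hence the eigenvalues of I - K are 1 (multiplicity 2) and 1 - (1) = 0, so det(I - K) = 0. (Direct check: I - K =
[[-3, -3, -3],
 [-8, -5, -6],
 [12, 9, 10]]
has determinant 0.) So 1 is an eigenvalue of K and (I - K) is not invertible. The finite-dimensional Fredholm alternative says: either (I - K) is invertible, or ker(I - K) ≠ {0} and then range(I - K) = ker((I - K)^*)^⊥, with dim ker(I - K) = dim ker((I - K)^*). We are in the second case, so we need both kernels. Kernel of I - K: (I - K) u = u - u (v·u) = u - u = 0, so ker(I - K) = span{u} = span{(1, 2, -3)} (it is exactly 1-dimensional because rank(I - K) = 2). Kernel of the adjoint: K is real, so (I - K)^* = I - K^T = I - v u^T, and (I - v u^T) v = v - v (u·v) = 0; hence ker((I - K)^*) = span{v} = span{(4, 3, 3)}. Therefore (I - K) x = y is solvable iff <y, v> = 0, i.e. iff 4y_1 + 3y_2 + 3y_3 = 0. When this holds, K y = u (v·y) = 0, so (I - K) y = y and x = y is a particular solution; the full solution set is the line x = y + c·u = y + c·(1, 2, -3), c ∈ C.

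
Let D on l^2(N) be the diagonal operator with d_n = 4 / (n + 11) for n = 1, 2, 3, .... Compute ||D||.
||D|| = 1/3 (attained at n = 1)

For D diagonal, ||D|| = sup_n |d_n| = sup_n 4/(n + 11). This is positive and strictly decreasing in n, so the supremum is attained at n = 1: d_1 = 4/(1 + 11) = 1/3. Hence ||D|| = 1/3.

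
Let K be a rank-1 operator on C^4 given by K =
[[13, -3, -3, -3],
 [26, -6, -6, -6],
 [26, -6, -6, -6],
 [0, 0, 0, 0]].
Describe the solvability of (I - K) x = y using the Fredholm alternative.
(I - K) is singular (det(I - K) = 0, i.e. 1 ∈ sigma(K)). (I - K) x = y is solvable iff y ⊥ ker((I - K)^*) = span{(13, -3, -3, -3)}, i.e. iff 13y_1 - 3y_2 - 3y_3 - 3y_4 = 0. When solvable, the solutions are x = y + c·(1, 2, 2, 0), c arbitrary (ker(I - K) = span{(1, 2, 2, 0)}, dimension 1).

K has rank 1, so it is an outer product K = u v^T: every row of K is a multiple of one row vector. Reading off the entries, u = (1, 2, 2, 0) and v = (13, -3, -3, -3) (row i of K equals u_i·v^T). A rank-one matrix u v^T satisfies K u = u (v·u) and kills the (3)-dimensional subspace v^⊥, so its characteristic polynomial is lambda^3 (lambda - v·u) with v·u = tr K = 1. Hence the eigenvalues of I - K are 1 (multiplicity 3) and 1 - (1) = 0, so det(I - K) = 0. (Direct check: I - K =
[[-12, 3, 3, 3],
 [-26, 7, 6, 6],
 [-26, 6, 7, 6],
 [0, 0, 0, 1]]
has determinant 0.) So 1 is an eigenvalue of K and (I - K) is not invertible. The finite-dimensional Fredholm alternative says: either (I - K) is invertible, or ker(I - K) ≠ {0} and then range(I - K) = ker((I - K)^*)^⊥, with dim ker(I - K) = dim ker((I - K)^*). We are in the second case, so we need both kernels. Kernel of I - K: (I - K) u = u - u (v·u) = u - u = 0, so ker(I - K) = span{u} = span{(1, 2, 2, 0)} (it is exactly 1-dimensional because rank(I - K) = 3). Kernel of the adjoint: K is real, so (I - K)^* = I - K^T = I - v u^T, and (I - v u^T) v = v - v (u·v) = 0; hence ker((I - K)^*) = span{v} = span{(13, -3, -3, -3)}. Therefore (I - K) x = y is solvable iff <y, v> = 0, i.e. iff 13y_1 - 3y_2 - 3y_3 - 3y_4 = 0. When this holds, K y = u (v·y) = 0, so (I - K) y = y and x = y is a particular solution; the full solution set is the line x = y + c·u = y + c·(1, 2, 2, 0), c ∈ C.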